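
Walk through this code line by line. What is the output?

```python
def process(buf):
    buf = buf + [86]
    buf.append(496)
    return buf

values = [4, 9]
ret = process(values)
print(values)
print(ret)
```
[4, 9]
[4, 9, 86, 496]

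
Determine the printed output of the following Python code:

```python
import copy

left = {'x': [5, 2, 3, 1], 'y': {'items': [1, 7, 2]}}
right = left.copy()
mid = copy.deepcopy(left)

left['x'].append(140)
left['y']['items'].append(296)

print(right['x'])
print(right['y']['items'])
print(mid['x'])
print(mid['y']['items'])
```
[5, 2, 3, 1, 140]
[1, 7, 2, 296]
[5, 2, 3, 1]
[1, 7, 2]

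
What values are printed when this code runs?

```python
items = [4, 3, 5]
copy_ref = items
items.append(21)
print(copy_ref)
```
[4, 3, 5, 21]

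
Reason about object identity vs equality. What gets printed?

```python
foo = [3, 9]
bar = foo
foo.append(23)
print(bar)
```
[3, 9, 23]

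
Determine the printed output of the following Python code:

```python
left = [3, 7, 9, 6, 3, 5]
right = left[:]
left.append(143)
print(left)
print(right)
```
[3, 7, 9, 6, 3, 5, 143]
[3, 7, 9, 6, 3, 5]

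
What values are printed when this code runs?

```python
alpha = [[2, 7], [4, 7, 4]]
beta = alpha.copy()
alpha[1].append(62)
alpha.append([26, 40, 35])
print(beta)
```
[[2, 7], [4, 7, 4, 62]]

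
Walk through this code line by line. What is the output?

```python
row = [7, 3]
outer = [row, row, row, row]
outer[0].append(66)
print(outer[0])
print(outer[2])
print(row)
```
[7, 3, 66]
[7, 3, 66]
[7, 3, 66]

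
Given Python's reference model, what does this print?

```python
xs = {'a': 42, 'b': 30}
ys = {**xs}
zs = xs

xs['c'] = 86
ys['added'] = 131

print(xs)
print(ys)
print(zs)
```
{'a': 42, 'b': 30, 'c': 86}
{'a': 42, 'b': 30, 'added': 131}
{'a': 42, 'b': 30, 'c': 86}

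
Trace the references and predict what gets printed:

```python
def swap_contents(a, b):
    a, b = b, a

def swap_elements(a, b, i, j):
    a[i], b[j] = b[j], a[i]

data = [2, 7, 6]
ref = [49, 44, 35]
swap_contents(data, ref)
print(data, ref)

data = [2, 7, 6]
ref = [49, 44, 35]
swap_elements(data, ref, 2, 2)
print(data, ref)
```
[2, 7, 6] [49, 44, 35]
[2, 7, 35] [49, 44, 6]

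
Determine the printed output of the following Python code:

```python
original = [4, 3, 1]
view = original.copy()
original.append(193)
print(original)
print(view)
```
[4, 3, 1, 193]
[4, 3, 1]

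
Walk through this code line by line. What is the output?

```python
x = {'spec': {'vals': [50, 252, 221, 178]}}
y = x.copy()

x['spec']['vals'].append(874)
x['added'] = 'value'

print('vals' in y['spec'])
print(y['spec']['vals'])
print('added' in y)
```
True
[50, 252, 221, 178, 874]
False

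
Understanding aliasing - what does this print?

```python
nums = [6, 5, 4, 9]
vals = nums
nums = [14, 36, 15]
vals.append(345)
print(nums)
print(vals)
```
[14, 36, 15]
[6, 5, 4, 9, 345]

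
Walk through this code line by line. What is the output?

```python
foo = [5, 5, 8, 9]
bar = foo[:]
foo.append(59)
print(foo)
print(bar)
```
[5, 5, 8, 9, 59]
[5, 5, 8, 9]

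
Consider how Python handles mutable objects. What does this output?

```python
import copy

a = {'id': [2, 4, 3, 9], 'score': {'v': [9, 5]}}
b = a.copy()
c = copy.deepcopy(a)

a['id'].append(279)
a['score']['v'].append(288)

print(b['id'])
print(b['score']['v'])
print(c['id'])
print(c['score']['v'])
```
[2, 4, 3, 9, 279]
[9, 5, 288]
[2, 4, 3, 9]
[9, 5]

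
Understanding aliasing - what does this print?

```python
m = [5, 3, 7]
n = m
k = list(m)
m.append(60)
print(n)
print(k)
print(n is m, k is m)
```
[5, 3, 7, 60]
[5, 3, 7]
True False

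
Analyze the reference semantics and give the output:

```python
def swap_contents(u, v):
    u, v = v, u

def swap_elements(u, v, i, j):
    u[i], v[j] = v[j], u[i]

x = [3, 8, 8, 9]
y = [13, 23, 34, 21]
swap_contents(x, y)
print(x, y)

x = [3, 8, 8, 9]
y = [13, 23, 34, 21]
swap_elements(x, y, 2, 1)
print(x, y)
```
[3, 8, 8, 9] [13, 23, 34, 21]
[3, 8, 23, 9] [13, 8, 34, 21]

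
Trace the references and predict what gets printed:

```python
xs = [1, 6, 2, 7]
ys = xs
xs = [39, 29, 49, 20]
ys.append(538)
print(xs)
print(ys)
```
[39, 29, 49, 20]
[1, 6, 2, 7, 538]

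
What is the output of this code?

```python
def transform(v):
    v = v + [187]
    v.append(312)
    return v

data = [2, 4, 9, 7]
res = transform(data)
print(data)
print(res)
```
[2, 4, 9, 7]
[2, 4, 9, 7, 187, 312]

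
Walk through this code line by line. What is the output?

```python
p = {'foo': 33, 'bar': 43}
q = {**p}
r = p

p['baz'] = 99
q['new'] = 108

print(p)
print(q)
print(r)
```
{'foo': 33, 'bar': 43, 'baz': 99}
{'foo': 33, 'bar': 43, 'new': 108}
{'foo': 33, 'bar': 43, 'baz': 99}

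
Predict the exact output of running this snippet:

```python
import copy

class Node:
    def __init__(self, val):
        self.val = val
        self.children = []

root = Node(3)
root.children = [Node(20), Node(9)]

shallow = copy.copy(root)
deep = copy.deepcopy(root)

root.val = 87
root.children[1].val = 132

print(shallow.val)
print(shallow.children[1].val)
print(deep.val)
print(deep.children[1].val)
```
3
132
3
9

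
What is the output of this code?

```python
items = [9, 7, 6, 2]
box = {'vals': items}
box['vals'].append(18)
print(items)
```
[9, 7, 6, 2, 18]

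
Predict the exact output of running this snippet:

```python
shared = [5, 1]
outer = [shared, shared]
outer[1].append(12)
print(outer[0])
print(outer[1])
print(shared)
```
[5, 1, 12]
[5, 1, 12]
[5, 1, 12]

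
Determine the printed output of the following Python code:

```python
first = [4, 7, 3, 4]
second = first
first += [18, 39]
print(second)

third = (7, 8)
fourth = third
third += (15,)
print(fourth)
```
[4, 7, 3, 4, 18, 39]
(7, 8)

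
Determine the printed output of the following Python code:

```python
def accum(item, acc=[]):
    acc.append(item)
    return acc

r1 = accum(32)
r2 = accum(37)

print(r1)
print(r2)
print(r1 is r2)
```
[32, 37]
[32, 37]
True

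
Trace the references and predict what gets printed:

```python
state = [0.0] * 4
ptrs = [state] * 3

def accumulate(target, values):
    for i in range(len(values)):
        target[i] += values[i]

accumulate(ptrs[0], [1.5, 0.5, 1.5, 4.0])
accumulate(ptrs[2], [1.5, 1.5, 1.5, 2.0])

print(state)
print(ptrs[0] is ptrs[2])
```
[3.0, 2.0, 3.0, 6.0]
True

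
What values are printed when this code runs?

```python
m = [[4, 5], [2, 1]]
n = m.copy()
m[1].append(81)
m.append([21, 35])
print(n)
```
[[4, 5], [2, 1, 81]]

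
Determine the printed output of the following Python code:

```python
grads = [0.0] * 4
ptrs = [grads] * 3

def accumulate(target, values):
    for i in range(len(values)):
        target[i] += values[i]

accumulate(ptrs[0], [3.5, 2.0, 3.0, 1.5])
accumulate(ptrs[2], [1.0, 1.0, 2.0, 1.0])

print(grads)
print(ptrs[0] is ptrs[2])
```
[4.5, 3.0, 5.0, 2.5]
True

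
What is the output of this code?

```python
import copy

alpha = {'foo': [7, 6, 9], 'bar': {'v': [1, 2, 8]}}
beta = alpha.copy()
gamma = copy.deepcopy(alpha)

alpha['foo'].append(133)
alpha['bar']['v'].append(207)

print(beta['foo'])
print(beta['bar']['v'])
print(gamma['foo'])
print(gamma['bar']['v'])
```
[7, 6, 9, 133]
[1, 2, 8, 207]
[7, 6, 9]
[1, 2, 8]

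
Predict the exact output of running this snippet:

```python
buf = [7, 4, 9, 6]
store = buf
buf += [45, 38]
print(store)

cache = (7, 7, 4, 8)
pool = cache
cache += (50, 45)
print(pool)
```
[7, 4, 9, 6, 45, 38]
(7, 7, 4, 8)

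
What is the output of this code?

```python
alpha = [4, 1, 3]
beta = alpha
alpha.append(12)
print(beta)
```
[4, 1, 3, 12]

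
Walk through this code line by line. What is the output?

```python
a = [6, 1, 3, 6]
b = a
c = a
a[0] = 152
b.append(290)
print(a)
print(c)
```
[152, 1, 3, 6, 290]
[152, 1, 3, 6, 290]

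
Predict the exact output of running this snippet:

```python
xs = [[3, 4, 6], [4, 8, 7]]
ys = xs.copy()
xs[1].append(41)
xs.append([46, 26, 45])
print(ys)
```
[[3, 4, 6], [4, 8, 7, 41]]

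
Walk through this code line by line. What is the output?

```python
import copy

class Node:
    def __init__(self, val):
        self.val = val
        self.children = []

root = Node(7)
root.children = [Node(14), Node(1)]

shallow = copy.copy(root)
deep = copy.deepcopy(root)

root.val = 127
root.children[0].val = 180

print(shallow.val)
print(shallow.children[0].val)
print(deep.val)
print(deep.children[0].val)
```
7
180
7
14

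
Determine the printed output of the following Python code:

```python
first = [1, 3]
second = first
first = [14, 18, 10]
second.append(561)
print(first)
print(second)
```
[14, 18, 10]
[1, 3, 561]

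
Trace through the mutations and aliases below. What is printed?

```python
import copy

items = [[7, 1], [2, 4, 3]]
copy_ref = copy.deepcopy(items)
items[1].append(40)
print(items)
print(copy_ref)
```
[[7, 1], [2, 4, 3, 40]]
[[7, 1], [2, 4, 3]]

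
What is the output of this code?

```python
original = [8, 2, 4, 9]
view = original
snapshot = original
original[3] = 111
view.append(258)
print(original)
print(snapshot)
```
[8, 2, 4, 111, 258]
[8, 2, 4, 111, 258]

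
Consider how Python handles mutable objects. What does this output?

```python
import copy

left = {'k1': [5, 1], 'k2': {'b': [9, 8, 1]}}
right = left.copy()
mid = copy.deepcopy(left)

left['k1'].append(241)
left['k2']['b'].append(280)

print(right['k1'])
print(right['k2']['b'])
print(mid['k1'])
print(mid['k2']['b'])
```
[5, 1, 241]
[9, 8, 1, 280]
[5, 1]
[9, 8, 1]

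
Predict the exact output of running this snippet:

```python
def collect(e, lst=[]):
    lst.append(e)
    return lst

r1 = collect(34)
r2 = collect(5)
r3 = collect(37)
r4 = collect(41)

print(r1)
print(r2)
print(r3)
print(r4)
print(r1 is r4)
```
[34, 5, 37, 41]
[34, 5, 37, 41]
[34, 5, 37, 41]
[34, 5, 37, 41]
True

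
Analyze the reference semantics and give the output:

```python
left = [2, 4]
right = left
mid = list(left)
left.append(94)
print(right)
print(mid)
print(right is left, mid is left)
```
[2, 4, 94]
[2, 4]
True False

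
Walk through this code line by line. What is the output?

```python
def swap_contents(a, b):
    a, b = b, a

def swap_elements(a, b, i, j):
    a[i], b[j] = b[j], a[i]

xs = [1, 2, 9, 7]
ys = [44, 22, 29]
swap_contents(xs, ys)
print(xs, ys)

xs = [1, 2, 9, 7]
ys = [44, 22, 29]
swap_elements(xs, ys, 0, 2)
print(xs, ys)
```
[1, 2, 9, 7] [44, 22, 29]
[29, 2, 9, 7] [44, 22, 1]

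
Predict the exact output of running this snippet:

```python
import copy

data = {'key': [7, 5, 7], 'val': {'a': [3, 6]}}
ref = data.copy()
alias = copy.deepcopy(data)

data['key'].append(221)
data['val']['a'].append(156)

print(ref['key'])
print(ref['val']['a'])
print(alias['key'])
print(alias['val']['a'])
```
[7, 5, 7, 221]
[3, 6, 156]
[7, 5, 7]
[3, 6]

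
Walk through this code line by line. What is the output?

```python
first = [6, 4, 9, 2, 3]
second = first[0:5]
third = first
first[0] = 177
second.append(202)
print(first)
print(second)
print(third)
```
[177, 4, 9, 2, 3]
[6, 4, 9, 2, 3, 202]
[177, 4, 9, 2, 3]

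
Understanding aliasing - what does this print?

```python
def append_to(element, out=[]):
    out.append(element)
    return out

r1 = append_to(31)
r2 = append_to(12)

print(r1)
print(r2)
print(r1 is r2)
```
[31, 12]
[31, 12]
True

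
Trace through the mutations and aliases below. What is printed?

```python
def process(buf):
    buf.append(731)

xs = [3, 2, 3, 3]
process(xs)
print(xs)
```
[3, 2, 3, 3, 731]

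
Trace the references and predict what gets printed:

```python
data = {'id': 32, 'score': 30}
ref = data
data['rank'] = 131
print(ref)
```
{'id': 32, 'score': 30, 'rank': 131}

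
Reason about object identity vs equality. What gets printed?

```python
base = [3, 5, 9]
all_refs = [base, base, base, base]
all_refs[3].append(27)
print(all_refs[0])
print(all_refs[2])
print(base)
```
[3, 5, 9, 27]
[3, 5, 9, 27]
[3, 5, 9, 27]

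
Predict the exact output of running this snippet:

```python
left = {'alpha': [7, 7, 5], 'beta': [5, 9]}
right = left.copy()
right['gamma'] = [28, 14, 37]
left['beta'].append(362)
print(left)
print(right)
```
{'alpha': [7, 7, 5], 'beta': [5, 9, 362]}
{'alpha': [7, 7, 5], 'beta': [5, 9, 362], 'gamma': [28, 14, 37]}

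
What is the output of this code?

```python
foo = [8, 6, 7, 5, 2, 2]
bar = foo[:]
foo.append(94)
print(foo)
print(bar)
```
[8, 6, 7, 5, 2, 2, 94]
[8, 6, 7, 5, 2, 2]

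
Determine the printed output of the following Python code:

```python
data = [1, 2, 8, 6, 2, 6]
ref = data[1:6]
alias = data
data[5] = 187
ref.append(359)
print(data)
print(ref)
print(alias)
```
[1, 2, 8, 6, 2, 187]
[2, 8, 6, 2, 6, 359]
[1, 2, 8, 6, 2, 187]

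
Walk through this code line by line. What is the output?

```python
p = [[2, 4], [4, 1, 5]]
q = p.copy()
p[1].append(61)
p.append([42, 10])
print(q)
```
[[2, 4], [4, 1, 5, 61]]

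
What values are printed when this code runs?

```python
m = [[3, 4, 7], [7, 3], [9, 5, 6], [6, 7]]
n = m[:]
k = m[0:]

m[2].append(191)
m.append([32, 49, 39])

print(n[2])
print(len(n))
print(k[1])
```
[9, 5, 6, 191]
4
[7, 3]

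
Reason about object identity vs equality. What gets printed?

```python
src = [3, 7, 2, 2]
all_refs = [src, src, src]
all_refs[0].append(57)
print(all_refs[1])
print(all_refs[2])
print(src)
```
[3, 7, 2, 2, 57]
[3, 7, 2, 2, 57]
[3, 7, 2, 2, 57]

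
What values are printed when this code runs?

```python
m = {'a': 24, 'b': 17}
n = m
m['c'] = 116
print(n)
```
{'a': 24, 'b': 17, 'c': 116}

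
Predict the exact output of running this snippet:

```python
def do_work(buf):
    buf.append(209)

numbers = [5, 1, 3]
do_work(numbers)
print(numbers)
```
[5, 1, 3, 209]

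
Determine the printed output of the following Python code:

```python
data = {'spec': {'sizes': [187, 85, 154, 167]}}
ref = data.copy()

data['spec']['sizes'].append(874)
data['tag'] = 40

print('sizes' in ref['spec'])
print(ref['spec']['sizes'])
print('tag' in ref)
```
True
[187, 85, 154, 167, 874]
False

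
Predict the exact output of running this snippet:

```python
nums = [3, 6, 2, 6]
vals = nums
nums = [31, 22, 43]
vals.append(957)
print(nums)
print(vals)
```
[31, 22, 43]
[3, 6, 2, 6, 957]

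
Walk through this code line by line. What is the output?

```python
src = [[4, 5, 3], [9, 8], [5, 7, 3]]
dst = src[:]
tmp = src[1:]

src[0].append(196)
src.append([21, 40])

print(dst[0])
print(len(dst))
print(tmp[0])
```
[4, 5, 3, 196]
3
[9, 8]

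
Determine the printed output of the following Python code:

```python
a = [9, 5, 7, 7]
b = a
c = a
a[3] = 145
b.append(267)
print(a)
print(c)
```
[9, 5, 7, 145, 267]
[9, 5, 7, 145, 267]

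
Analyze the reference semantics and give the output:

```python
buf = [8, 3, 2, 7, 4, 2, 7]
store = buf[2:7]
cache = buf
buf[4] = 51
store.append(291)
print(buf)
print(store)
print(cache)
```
[8, 3, 2, 7, 51, 2, 7]
[2, 7, 4, 2, 7, 291]
[8, 3, 2, 7, 51, 2, 7]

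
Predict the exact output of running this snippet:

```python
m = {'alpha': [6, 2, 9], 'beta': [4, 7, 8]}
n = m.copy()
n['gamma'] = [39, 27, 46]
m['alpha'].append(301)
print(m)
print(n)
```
{'alpha': [6, 2, 9, 301], 'beta': [4, 7, 8]}
{'alpha': [6, 2, 9, 301], 'beta': [4, 7, 8], 'gamma': [39, 27, 46]}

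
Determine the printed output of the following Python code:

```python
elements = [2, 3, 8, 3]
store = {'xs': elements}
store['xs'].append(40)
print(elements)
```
[2, 3, 8, 3, 40]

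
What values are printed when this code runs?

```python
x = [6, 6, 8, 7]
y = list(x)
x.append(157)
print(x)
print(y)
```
[6, 6, 8, 7, 157]
[6, 6, 8, 7]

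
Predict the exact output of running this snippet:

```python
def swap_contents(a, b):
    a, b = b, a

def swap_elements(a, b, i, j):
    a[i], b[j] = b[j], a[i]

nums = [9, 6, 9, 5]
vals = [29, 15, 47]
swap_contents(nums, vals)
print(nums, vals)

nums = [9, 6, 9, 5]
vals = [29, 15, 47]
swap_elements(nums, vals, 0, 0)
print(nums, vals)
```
[9, 6, 9, 5] [29, 15, 47]
[29, 6, 9, 5] [9, 15, 47]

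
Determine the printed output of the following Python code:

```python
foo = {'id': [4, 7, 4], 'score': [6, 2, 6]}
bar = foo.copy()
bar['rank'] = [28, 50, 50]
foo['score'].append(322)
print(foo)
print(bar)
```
{'id': [4, 7, 4], 'score': [6, 2, 6, 322]}
{'id': [4, 7, 4], 'score': [6, 2, 6, 322], 'rank': [28, 50, 50]}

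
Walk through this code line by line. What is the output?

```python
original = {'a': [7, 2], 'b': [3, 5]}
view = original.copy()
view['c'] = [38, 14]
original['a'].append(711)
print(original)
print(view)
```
{'a': [7, 2, 711], 'b': [3, 5]}
{'a': [7, 2, 711], 'b': [3, 5], 'c': [38, 14]}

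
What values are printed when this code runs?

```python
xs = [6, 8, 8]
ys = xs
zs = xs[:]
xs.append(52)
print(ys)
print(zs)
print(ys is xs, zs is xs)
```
[6, 8, 8, 52]
[6, 8, 8]
True False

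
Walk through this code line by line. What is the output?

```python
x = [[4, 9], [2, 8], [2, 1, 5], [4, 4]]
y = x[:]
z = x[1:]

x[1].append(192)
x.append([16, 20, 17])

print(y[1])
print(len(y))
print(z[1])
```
[2, 8, 192]
4
[2, 1, 5]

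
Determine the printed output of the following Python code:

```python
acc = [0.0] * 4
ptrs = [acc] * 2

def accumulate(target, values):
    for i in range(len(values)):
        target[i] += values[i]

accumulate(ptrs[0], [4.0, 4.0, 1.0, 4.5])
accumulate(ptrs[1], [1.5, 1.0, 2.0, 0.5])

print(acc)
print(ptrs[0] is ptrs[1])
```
[5.5, 5.0, 3.0, 5.0]
True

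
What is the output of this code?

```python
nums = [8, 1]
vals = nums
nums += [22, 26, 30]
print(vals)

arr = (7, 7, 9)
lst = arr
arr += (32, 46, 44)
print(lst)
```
[8, 1, 22, 26, 30]
(7, 7, 9)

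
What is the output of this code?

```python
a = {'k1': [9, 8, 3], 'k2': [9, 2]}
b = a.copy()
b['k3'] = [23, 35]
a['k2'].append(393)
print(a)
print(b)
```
{'k1': [9, 8, 3], 'k2': [9, 2, 393]}
{'k1': [9, 8, 3], 'k2': [9, 2, 393], 'k3': [23, 35]}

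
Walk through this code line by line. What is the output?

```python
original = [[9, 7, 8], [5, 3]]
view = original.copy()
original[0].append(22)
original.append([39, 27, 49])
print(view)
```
[[9, 7, 8, 22], [5, 3]]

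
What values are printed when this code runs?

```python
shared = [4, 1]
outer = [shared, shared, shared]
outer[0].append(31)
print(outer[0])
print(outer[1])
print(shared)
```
[4, 1, 31]
[4, 1, 31]
[4, 1, 31]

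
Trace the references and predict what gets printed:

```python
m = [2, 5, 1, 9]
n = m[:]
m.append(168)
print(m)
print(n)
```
[2, 5, 1, 9, 168]
[2, 5, 1, 9]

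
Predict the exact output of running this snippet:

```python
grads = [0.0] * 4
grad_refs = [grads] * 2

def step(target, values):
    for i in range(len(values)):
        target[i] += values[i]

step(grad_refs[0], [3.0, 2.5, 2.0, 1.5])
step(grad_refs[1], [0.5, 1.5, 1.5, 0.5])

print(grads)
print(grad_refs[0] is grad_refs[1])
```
[3.5, 4.0, 3.5, 2.0]
True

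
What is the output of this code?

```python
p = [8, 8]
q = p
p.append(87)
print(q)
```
[8, 8, 87]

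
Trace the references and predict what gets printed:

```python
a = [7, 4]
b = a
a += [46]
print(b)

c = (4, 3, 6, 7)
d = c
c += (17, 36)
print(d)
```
[7, 4, 46]
(4, 3, 6, 7)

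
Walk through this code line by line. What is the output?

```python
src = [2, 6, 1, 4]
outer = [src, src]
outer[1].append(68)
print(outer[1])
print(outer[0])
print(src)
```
[2, 6, 1, 4, 68]
[2, 6, 1, 4, 68]
[2, 6, 1, 4, 68]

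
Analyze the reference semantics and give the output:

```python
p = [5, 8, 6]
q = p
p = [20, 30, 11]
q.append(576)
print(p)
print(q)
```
[20, 30, 11]
[5, 8, 6, 576]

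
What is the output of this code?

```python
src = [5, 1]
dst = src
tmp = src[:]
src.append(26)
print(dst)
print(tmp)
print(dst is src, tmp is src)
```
[5, 1, 26]
[5, 1]
True False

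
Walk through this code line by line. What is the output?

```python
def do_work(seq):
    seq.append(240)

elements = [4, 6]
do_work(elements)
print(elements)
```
[4, 6, 240]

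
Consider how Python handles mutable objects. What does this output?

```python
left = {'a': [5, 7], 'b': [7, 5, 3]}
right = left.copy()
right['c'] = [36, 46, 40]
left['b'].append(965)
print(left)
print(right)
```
{'a': [5, 7], 'b': [7, 5, 3, 965]}
{'a': [5, 7], 'b': [7, 5, 3, 965], 'c': [36, 46, 40]}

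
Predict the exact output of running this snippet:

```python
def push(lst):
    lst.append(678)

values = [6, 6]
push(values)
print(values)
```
[6, 6, 678]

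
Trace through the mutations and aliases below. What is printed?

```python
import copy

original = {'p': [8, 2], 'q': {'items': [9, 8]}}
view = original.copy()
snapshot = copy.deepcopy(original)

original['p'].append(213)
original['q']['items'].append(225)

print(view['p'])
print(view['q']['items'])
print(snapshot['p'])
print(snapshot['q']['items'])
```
[8, 2, 213]
[9, 8, 225]
[8, 2]
[9, 8]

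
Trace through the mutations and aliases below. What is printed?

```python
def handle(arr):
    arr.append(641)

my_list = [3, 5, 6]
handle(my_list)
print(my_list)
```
[3, 5, 6, 641]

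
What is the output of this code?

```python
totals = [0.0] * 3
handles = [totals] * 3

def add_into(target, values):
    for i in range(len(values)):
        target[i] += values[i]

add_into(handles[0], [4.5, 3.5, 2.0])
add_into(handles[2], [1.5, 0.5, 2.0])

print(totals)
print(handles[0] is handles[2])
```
[6.0, 4.0, 4.0]
True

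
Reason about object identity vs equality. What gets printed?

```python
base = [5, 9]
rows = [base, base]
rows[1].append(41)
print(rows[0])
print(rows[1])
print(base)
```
[5, 9, 41]
[5, 9, 41]
[5, 9, 41]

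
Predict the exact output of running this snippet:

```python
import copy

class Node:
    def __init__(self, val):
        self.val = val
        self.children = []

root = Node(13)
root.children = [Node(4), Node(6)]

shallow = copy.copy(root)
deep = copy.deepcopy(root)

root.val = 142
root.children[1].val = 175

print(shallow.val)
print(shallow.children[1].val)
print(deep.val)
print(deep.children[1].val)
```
13
175
13
6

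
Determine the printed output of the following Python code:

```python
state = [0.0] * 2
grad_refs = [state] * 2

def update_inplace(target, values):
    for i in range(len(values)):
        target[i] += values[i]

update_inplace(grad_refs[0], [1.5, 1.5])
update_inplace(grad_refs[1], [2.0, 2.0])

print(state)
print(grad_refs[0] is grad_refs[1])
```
[3.5, 3.5]
True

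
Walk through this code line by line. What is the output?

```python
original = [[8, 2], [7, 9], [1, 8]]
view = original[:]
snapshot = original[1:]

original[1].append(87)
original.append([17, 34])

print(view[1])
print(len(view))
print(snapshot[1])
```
[7, 9, 87]
3
[1, 8]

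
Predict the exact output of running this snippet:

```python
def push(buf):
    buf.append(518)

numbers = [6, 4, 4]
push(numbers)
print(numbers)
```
[6, 4, 4, 518]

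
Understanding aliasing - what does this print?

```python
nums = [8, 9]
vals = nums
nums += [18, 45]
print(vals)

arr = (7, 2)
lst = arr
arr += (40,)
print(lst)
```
[8, 9, 18, 45]
(7, 2)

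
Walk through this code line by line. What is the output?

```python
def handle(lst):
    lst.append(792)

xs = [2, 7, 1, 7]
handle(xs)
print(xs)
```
[2, 7, 1, 7, 792]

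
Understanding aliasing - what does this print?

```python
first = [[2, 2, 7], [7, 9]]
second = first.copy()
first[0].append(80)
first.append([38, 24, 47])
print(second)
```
[[2, 2, 7, 80], [7, 9]]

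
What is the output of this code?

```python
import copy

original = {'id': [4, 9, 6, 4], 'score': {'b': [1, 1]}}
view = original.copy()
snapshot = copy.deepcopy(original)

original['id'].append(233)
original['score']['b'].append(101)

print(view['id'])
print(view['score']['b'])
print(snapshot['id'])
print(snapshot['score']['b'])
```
[4, 9, 6, 4, 233]
[1, 1, 101]
[4, 9, 6, 4]
[1, 1]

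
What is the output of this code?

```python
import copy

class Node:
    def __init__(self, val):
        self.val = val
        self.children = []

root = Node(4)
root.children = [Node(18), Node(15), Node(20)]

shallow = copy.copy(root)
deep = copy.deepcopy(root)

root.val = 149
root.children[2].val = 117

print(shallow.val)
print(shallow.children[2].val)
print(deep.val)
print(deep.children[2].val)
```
4
117
4
20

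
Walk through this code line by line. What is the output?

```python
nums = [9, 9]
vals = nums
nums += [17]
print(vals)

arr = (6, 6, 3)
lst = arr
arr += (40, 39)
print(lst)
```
[9, 9, 17]
(6, 6, 3)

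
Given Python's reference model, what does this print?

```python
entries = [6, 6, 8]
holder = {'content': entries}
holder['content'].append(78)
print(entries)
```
[6, 6, 8, 78]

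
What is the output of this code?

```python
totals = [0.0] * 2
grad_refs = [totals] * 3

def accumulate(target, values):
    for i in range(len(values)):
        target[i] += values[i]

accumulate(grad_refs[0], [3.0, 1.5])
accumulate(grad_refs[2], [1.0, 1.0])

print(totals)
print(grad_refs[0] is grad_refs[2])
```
[4.0, 2.5]
True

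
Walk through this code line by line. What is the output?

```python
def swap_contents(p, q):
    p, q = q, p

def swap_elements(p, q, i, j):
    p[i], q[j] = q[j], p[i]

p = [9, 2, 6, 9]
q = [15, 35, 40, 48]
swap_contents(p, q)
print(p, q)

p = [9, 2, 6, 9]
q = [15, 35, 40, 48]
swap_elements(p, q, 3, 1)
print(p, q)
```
[9, 2, 6, 9] [15, 35, 40, 48]
[9, 2, 6, 35] [15, 9, 40, 48]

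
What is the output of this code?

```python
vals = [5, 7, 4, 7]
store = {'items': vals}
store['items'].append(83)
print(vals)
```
[5, 7, 4, 7, 83]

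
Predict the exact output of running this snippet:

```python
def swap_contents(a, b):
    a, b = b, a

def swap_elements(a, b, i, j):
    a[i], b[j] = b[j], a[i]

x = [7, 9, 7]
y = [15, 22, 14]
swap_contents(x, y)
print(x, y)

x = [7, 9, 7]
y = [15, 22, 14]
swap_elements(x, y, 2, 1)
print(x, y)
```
[7, 9, 7] [15, 22, 14]
[7, 9, 22] [15, 7, 14]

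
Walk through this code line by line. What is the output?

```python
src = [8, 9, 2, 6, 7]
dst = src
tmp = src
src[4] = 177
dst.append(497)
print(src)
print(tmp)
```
[8, 9, 2, 6, 177, 497]
[8, 9, 2, 6, 177, 497]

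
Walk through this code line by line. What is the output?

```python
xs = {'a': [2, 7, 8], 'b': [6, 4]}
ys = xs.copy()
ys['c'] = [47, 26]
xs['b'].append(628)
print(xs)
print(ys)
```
{'a': [2, 7, 8], 'b': [6, 4, 628]}
{'a': [2, 7, 8], 'b': [6, 4, 628], 'c': [47, 26]}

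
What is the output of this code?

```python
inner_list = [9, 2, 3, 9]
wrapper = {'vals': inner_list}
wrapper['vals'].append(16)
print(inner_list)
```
[9, 2, 3, 9, 16]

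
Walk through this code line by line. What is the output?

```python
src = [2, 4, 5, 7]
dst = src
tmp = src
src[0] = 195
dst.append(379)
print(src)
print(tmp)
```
[195, 4, 5, 7, 379]
[195, 4, 5, 7, 379]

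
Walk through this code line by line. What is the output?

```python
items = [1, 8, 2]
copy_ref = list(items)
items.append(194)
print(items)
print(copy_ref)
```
[1, 8, 2, 194]
[1, 8, 2]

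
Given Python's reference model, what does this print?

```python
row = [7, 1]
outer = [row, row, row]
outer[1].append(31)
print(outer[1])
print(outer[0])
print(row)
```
[7, 1, 31]
[7, 1, 31]
[7, 1, 31]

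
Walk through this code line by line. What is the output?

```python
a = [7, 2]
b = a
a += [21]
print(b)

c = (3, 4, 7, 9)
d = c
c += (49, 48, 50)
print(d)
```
[7, 2, 21]
(3, 4, 7, 9)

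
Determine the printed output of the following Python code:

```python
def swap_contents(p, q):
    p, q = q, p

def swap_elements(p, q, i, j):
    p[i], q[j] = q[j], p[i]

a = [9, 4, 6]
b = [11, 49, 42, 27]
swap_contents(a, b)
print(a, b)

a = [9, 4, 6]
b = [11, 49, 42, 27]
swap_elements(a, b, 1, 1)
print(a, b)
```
[9, 4, 6] [11, 49, 42, 27]
[9, 49, 6] [11, 4, 42, 27]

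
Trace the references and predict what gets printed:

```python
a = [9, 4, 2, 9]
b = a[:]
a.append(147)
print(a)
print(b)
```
[9, 4, 2, 9, 147]
[9, 4, 2, 9]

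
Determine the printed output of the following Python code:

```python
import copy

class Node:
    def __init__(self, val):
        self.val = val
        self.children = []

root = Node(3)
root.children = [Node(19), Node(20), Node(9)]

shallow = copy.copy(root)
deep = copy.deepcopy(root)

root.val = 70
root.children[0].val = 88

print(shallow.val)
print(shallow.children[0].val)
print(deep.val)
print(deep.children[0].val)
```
3
88
3
19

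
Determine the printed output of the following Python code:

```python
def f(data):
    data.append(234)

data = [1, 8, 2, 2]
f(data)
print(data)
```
[1, 8, 2, 2, 234]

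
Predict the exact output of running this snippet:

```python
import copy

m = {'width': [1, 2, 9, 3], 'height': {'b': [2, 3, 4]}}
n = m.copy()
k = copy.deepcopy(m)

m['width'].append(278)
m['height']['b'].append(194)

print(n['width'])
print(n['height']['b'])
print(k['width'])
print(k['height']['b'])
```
[1, 2, 9, 3, 278]
[2, 3, 4, 194]
[1, 2, 9, 3]
[2, 3, 4]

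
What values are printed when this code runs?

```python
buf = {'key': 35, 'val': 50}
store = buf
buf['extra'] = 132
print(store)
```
{'key': 35, 'val': 50, 'extra': 132}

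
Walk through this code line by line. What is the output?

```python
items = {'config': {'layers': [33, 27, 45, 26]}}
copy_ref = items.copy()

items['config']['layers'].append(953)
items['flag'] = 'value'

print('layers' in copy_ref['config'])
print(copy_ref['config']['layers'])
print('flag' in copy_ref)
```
True
[33, 27, 45, 26, 953]
False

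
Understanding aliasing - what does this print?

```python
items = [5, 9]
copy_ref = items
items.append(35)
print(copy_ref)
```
[5, 9, 35]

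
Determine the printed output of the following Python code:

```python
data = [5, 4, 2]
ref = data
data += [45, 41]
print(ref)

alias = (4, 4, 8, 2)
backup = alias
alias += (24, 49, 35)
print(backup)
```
[5, 4, 2, 45, 41]
(4, 4, 8, 2)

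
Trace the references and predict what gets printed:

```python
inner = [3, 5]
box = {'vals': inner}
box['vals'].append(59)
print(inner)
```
[3, 5, 59]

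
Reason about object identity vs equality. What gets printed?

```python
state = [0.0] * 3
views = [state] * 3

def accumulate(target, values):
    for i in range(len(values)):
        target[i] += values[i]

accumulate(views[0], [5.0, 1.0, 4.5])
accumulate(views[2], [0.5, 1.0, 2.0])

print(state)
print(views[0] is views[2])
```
[5.5, 2.0, 6.5]
True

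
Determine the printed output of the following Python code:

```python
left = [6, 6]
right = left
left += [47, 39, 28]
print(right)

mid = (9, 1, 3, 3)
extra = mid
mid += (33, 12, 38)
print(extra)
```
[6, 6, 47, 39, 28]
(9, 1, 3, 3)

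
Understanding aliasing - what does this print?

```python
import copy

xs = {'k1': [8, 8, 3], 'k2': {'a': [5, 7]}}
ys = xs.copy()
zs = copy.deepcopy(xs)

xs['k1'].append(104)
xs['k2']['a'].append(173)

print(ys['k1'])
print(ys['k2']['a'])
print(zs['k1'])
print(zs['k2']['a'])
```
[8, 8, 3, 104]
[5, 7, 173]
[8, 8, 3]
[5, 7]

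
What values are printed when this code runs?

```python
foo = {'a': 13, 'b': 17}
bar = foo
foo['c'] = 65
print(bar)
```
{'a': 13, 'b': 17, 'c': 65}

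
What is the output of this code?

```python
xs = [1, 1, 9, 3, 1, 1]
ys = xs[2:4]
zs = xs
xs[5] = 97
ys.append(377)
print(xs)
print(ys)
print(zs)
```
[1, 1, 9, 3, 1, 97]
[9, 3, 377]
[1, 1, 9, 3, 1, 97]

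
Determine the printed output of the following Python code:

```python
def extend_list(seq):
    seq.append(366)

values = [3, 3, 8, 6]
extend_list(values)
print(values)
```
[3, 3, 8, 6, 366]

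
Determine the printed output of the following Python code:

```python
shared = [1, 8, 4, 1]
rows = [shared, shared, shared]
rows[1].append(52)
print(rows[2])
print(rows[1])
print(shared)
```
[1, 8, 4, 1, 52]
[1, 8, 4, 1, 52]
[1, 8, 4, 1, 52]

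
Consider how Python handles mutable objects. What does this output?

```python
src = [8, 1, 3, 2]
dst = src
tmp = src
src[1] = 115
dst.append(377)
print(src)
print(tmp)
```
[8, 115, 3, 2, 377]
[8, 115, 3, 2, 377]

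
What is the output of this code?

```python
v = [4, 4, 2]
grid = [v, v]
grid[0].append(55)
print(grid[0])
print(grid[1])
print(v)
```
[4, 4, 2, 55]
[4, 4, 2, 55]
[4, 4, 2, 55]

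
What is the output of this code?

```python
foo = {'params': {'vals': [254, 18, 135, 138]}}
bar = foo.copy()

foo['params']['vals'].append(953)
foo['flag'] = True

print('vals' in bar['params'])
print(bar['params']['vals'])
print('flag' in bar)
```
True
[254, 18, 135, 138, 953]
False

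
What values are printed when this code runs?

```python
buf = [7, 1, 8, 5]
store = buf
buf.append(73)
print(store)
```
[7, 1, 8, 5, 73]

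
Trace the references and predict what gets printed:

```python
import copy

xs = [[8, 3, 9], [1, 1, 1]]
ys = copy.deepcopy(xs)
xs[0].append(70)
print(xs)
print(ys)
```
[[8, 3, 9, 70], [1, 1, 1]]
[[8, 3, 9], [1, 1, 1]]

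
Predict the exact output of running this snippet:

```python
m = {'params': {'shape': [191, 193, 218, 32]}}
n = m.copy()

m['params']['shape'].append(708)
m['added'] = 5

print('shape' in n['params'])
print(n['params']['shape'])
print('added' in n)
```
True
[191, 193, 218, 32, 708]
False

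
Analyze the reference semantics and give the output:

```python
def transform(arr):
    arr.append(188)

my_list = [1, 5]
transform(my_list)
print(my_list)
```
[1, 5, 188]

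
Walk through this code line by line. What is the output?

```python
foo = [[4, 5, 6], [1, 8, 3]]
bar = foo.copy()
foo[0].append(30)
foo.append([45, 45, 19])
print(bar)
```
[[4, 5, 6, 30], [1, 8, 3]]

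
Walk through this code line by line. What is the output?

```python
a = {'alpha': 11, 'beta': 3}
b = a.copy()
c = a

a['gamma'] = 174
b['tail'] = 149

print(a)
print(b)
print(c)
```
{'alpha': 11, 'beta': 3, 'gamma': 174}
{'alpha': 11, 'beta': 3, 'tail': 149}
{'alpha': 11, 'beta': 3, 'gamma': 174}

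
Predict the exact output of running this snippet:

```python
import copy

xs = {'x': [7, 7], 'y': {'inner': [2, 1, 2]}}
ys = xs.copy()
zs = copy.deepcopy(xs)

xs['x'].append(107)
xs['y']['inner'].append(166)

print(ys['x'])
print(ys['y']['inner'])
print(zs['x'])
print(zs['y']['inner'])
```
[7, 7, 107]
[2, 1, 2, 166]
[7, 7]
[2, 1, 2]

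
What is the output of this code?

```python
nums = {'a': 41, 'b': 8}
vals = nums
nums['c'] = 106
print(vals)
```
{'a': 41, 'b': 8, 'c': 106}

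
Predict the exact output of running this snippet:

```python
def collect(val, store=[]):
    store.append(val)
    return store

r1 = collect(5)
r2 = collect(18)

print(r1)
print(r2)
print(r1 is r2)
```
[5, 18]
[5, 18]
True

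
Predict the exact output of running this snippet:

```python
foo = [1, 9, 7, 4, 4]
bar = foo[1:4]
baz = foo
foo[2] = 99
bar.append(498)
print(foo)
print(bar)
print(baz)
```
[1, 9, 99, 4, 4]
[9, 7, 4, 498]
[1, 9, 99, 4, 4]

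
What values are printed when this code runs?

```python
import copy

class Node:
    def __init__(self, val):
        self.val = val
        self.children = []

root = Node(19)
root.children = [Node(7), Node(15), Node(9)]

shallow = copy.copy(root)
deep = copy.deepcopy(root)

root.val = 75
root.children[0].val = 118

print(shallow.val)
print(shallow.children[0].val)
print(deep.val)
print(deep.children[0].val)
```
19
118
19
7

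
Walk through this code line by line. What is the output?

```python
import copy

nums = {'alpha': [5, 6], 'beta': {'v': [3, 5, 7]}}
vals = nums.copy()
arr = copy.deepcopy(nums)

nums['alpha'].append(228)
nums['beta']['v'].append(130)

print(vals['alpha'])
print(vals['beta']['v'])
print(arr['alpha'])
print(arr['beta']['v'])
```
[5, 6, 228]
[3, 5, 7, 130]
[5, 6]
[3, 5, 7]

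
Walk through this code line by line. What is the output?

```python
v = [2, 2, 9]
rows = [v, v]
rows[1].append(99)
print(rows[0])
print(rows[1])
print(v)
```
[2, 2, 9, 99]
[2, 2, 9, 99]
[2, 2, 9, 99]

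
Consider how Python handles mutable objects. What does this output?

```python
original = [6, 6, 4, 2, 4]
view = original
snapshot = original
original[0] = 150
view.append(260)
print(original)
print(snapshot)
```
[150, 6, 4, 2, 4, 260]
[150, 6, 4, 2, 4, 260]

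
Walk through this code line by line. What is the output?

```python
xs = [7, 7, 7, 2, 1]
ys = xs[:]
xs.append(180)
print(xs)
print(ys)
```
[7, 7, 7, 2, 1, 180]
[7, 7, 7, 2, 1]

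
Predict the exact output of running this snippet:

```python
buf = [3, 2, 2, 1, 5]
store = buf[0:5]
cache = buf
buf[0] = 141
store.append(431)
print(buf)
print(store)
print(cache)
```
[141, 2, 2, 1, 5]
[3, 2, 2, 1, 5, 431]
[141, 2, 2, 1, 5]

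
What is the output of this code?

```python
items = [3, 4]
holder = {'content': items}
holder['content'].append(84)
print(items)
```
[3, 4, 84]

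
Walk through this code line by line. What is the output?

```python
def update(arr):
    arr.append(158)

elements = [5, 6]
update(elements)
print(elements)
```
[5, 6, 158]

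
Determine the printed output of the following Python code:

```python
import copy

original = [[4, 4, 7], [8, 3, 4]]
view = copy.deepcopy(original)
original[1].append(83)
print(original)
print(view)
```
[[4, 4, 7], [8, 3, 4, 83]]
[[4, 4, 7], [8, 3, 4]]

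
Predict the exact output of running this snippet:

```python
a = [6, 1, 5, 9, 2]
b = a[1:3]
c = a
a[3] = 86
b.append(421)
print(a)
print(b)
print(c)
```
[6, 1, 5, 86, 2]
[1, 5, 421]
[6, 1, 5, 86, 2]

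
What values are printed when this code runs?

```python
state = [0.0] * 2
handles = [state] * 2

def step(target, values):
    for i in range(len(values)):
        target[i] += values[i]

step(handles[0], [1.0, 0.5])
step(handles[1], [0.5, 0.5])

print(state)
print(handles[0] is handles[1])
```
[1.5, 1.0]
True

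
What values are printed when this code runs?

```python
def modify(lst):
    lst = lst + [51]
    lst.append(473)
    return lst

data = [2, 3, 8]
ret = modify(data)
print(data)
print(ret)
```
[2, 3, 8]
[2, 3, 8, 51, 473]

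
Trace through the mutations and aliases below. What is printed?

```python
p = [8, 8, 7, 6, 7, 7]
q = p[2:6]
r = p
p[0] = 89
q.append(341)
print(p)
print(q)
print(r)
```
[89, 8, 7, 6, 7, 7]
[7, 6, 7, 7, 341]
[89, 8, 7, 6, 7, 7]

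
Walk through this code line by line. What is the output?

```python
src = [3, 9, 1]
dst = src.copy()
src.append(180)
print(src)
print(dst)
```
[3, 9, 1, 180]
[3, 9, 1]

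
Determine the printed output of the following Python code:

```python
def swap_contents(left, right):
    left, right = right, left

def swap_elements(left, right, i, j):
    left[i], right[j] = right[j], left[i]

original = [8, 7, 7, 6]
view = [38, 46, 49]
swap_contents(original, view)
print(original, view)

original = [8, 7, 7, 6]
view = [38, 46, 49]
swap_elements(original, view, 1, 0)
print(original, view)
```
[8, 7, 7, 6] [38, 46, 49]
[8, 38, 7, 6] [7, 46, 49]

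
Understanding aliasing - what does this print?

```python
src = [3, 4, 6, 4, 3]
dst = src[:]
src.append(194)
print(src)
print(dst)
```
[3, 4, 6, 4, 3, 194]
[3, 4, 6, 4, 3]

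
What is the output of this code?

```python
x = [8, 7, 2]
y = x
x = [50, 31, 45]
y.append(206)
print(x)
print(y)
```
[50, 31, 45]
[8, 7, 2, 206]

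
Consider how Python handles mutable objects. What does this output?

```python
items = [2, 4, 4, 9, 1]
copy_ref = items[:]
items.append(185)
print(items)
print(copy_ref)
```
[2, 4, 4, 9, 1, 185]
[2, 4, 4, 9, 1]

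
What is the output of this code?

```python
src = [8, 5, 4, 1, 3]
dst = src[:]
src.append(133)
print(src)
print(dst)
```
[8, 5, 4, 1, 3, 133]
[8, 5, 4, 1, 3]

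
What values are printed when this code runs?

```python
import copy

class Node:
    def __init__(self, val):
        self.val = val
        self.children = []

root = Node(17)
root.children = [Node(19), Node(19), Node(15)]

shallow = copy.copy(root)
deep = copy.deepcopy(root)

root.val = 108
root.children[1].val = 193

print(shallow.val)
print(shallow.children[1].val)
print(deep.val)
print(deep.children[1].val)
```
17
193
17
19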